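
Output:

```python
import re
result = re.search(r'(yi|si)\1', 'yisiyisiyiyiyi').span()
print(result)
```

The backreference `\1` re-matches whatever the first group consumed, character for character.
The match spans [8:12] → 'yiyi'.

(8, 12)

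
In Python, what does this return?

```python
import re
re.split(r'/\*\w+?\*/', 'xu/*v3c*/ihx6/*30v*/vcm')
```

Matches to split on: at [2:9] → '/*v3c*/'; at [13:20] → '/*30v*/'.
Each match becomes a cut point; 3 segments remain.

['xu', 'ihx6', 'vcm']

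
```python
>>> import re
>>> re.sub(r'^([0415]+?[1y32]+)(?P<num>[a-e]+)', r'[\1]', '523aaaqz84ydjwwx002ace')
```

'[523]qz84ydjwwx002ace'

The replacement refers to a captured group, so each match is rewritten using its own captured text.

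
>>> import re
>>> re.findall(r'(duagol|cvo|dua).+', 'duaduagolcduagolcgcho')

Walking the string: at [0:21] match 'duaduagolcduagolcgcho', group 1 = 'dua'.
With a single group, `findall` returns only what that group captured — 1 item.

['dua']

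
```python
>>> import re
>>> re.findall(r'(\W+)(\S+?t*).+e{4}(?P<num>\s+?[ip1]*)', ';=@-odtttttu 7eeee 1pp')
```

[(';=@-', 'o', ' 1pp')]

Pattern: one or more of a non-word character (captured); then one or more of a non-whitespace character (lazy), then zero or more of the literal 't' (captured); then one or more of any character, then exactly 4 of the literal 'e'; then one or more of whitespace (lazy), then zero or more of one of [ip1] (captured as 'num').
Because the quantifier is non-greedy, it stops expanding at the earliest point where the rest of the pattern can succeed.
Scanning left to right: at [0:22] match ';=@-odtttttu 7eeee 1pp', groups = (';=@-', 'o', ' 1pp').
With 3 capturing groups, `findall` returns a 3-tuple per match.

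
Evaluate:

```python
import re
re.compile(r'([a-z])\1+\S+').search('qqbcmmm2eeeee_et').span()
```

The backreference `\1` re-matches whatever the first group consumed, character for character.
The match spans [0:16] → 'qqbcmmm2eeeee_et'.

(0, 16)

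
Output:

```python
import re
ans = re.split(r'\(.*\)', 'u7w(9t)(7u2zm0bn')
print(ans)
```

['u7w', '(7u2zm0bn']

`split` removes every match and returns the 2 fragments in between.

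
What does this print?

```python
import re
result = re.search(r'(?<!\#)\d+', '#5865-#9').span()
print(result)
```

A negative assertion filters positions out without eating any characters.
The match spans [2:5] → '865'.

(2, 5)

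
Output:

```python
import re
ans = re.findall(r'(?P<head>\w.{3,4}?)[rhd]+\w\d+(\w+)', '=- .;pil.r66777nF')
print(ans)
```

[('pil.', 'nF')]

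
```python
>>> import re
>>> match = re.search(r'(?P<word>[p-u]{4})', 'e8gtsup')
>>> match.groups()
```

This matches exactly 4 of a character in [p-u] (captured as 'word').
`re.search` tries every starting position until one works.
The match spans [3:7] → 'tsup'.
Captured: group 1 = 'tsup'.

('tsup',)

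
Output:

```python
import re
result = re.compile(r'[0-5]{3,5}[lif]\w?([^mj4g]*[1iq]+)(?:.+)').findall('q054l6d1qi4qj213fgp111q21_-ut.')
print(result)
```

Pattern: 3 to 5 of a character in [0-5], then one of [lif], then optionally a word character; then zero or more of any character except [mj4g], then one or more of one of [1iq] (captured); then one or more of any character (non-capturing group).
`findall` collects group 1 from the one match (1 total).

['d1qi']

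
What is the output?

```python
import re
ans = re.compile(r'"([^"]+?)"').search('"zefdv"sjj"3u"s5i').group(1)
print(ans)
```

zefdv

`re.search` tries every starting position until one works.
The match spans [0:7] → '"zefdv"'.
Captured: group 1 = 'zefdv'.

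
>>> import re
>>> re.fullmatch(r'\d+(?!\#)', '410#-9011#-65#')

None

`re.fullmatch` is like wrapping the pattern in `^…$` (in single-line mode).
Here there's no way to consume every character, so the call returns None.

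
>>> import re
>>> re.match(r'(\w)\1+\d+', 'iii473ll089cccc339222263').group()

'iii473'

After group 1 captures some text, `\1` only succeeds where that same text appears again.
`re.match` won't scan ahead — the pattern has to work from the very first character.
The match spans [0:6] → 'iii473'.
Captured: group 1 = 'i'.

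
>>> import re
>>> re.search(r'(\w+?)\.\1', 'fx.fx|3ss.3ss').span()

(0, 5)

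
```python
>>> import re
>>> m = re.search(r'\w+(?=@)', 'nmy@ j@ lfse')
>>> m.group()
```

'nmy'

The `(?=…)`/`(?<=…)` assertion just peeks at neighbouring text; it doesn't advance the match position.
The match spans [0:3] → 'nmy'.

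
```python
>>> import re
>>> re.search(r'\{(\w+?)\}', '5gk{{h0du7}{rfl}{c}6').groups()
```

`re.search` scans for the first position where the pattern succeeds.
The match spans [4:11] → '{h0du7}'.
Captured: group 1 = 'h0du7'.

('h0du7',)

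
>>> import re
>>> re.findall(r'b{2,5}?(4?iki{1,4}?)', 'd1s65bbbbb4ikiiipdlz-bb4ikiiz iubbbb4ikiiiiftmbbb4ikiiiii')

['4iki', '4iki', '4iki', '4iki']

Lazy quantifiers expand one character at a time until the remainder of the pattern can match.
`findall` collects group 1 from each match (4 total).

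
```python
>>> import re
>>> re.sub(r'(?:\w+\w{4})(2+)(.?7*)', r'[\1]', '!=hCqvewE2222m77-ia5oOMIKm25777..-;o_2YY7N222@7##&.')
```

'!=[2]-[2]..-;[2]##&.'

The pattern matches one or more of a word character, then exactly 4 of a word character (non-capturing group); then one or more of a literal '2' (captured); then optionally any character, then zero or more of the literal '7' (captured).
Matches: at [2:16] → 'hCqvewE2222m77'; at [17:31] → 'ia5oOMIKm25777'; at [35:47] → 'o_2YY7N222@7'.
`\1` in the replacement pulls in group 1's text for each match.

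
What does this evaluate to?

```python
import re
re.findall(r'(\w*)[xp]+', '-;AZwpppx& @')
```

This matches zero or more of a word character (captured); then one or more of one of [xp].
Matches: at [2:9] match 'AZwpppx', group 1 = 'AZwppp'.
Because there's exactly one group, `findall` drops the full match and keeps group 1 from the one hit.

['AZwppp']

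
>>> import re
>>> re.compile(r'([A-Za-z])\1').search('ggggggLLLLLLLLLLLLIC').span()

(0, 2)

A backreference is literal: `\1` must see the identical characters the first group matched.
`search` walks the string left to right and returns the first match it finds.
The match spans [0:2] → 'gg'.
Captured: group 1 = 'g'.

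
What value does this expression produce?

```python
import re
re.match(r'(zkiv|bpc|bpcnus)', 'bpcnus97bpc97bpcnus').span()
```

(0, 3)

With `match`, the pattern is implicitly anchored at the beginning.
The match spans [0:3] → 'bpc'.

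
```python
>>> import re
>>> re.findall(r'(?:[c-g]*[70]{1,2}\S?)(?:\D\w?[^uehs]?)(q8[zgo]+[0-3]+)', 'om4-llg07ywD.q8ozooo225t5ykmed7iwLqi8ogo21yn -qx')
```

The pattern matches zero or more of a character in [c-g], then 1 to 2 of one of [70], then optionally a non-whitespace character (non-capturing group); then a non-digit, then optionally a word character, then optionally any character except [uehs] (non-capturing group); then the literal 'q8', then one or more of one of [zgo], then one or more of a character in [0-3] (captured).
`findall` collects group 1 from the one match (1 total).

['q8ozooo22']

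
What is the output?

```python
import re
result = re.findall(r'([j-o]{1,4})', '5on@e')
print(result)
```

Pattern: 1 to 4 of a character in [j-o] (captured).
Scanning left to right: at [1:3] match 'on', group 1 = 'on'.
`findall` collects group 1 from the one match (1 total).

['on']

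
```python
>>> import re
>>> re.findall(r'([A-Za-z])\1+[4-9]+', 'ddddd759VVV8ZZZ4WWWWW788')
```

['d', 'V', 'Z', 'W']

`\1` is not a pattern — it's the concrete string captured by group 1, re-applied verbatim.
Walking the string: at [0:8] match 'ddddd759', group 1 = 'd'; at [8:12] match 'VVV8', group 1 = 'V'; at [12:16] match 'ZZZ4', group 1 = 'Z'; at [16:24] match 'WWWWW788', group 1 = 'W'.
`findall` collects group 1 from each match (4 total).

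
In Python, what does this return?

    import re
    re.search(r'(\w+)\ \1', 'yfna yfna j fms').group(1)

`\1` has to match the exact text group 1 already captured.
Unlike `match`, `search` isn't anchored — it looks for the pattern anywhere in the string.
The match spans [0:9] → 'yfna yfna'.
Captured: group 1 = 'yfna'.

'yfna'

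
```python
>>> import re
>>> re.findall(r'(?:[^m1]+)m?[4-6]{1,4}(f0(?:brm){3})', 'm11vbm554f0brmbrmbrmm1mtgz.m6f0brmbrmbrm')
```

['f0brmbrmbrm', 'f0brmbrmbrm']

With a single group, `findall` returns only what that group captured — 2 items.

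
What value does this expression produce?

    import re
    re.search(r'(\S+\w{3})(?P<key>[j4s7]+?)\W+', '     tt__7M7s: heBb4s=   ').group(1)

'tt__7M7'

The match spans [5:15] → 'tt__7M7s: '.
Captured: group 1 = 'tt__7M7', group 2 = 's'.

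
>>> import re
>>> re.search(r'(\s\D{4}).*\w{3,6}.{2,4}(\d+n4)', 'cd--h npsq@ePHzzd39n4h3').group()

' npsq@ePHzzd39n4'

The pattern matches whitespace, then exactly 4 of a non-digit (captured); then zero or more of any character, then 3 to 6 of a word character, then 2 to 4 of any character; then one or more of a digit, then the literal 'n4' (captured).
`re.search` scans for the first position where the pattern succeeds.
The match spans [5:21] → ' npsq@ePHzzd39n4'.
Captured: group 1 = ' npsq', group 2 = '9n4'.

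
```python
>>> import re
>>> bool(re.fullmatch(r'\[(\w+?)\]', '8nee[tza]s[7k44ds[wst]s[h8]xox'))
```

For `fullmatch`, every character of the input must be accounted for by the pattern.
Here the string isn't matched end-to-end, so the call returns None, and `bool(None)` is False.

False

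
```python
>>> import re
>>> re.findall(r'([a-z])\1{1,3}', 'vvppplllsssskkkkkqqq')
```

The backreference `\1` re-matches whatever the first group consumed, character for character.
Because there's exactly one group, `findall` drops the full match and keeps group 1 from each hit.

['v', 'p', 'l', 's', 'k', 'q']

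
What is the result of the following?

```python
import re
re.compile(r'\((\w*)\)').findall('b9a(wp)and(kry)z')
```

`findall` collects group 1 from each match (2 total).

['wp', 'kry']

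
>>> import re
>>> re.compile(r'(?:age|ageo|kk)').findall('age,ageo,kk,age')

['age', 'age', 'kk', 'age']

`|` is ordered: at each position the engine commits to the first alternative that works.
Matches: at [0:3] → 'age'; at [4:7] → 'age'; at [9:11] → 'kk'; at [12:15] → 'age'.
No capturing groups, so `findall` returns the 4 full match strings.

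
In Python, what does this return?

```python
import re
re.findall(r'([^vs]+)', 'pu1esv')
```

Because there's exactly one group, `findall` drops the full match and keeps group 1 from the one hit.

['pu1e']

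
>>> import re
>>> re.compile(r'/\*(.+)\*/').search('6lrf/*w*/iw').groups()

`search` walks the string left to right and returns the first match it finds.
The match spans [4:9] → '/*w*/'.
Captured: group 1 = 'w'.

('w',)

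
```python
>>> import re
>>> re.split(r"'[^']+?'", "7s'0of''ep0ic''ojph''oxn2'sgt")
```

Matches to split on: at [2:7] → "'0of'"; at [7:14] → "'ep0ic'"; at [14:20] → "'ojph'"; at [20:26] → "'oxn2'".
The string is cut at each match, leaving 5 pieces.

['7s', '', '', '', 'sgt']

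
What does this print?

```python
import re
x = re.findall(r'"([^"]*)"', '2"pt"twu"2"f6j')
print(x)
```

Walking the string: at [1:5] match '"pt"', group 1 = 'pt'; at [8:11] match '"2"', group 1 = '2'.
`findall` collects group 1 from each match (2 total).

['pt', '2']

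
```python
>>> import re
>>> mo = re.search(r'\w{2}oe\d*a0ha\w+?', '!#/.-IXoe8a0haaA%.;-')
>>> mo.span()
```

The pattern matches exactly 2 of a word character, then the literal 'oe', then zero or more of a digit; then the literal 'a0', then the literal 'ha', then one or more of a word character (lazy).
Lazy quantifiers expand one character at a time until the remainder of the pattern can match.
`re.search` tries every starting position until one works.
The match spans [5:15] → 'IXoe8a0haa'.

(5, 15)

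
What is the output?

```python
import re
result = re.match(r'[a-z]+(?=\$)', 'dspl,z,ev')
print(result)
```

The positive lookaround only admits positions where the adjacent text matches; those characters stay outside the span.
`match` is anchored at position 0; if the pattern doesn't fit there, it returns None.
Here position 0 doesn't satisfy it, so the call returns None.

None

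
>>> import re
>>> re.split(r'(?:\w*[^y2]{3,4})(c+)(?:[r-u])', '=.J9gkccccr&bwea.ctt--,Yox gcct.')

Because the pattern has a capturing group, `split` also inserts each captured text between the pieces.

['=.', 'c', '&', 'c', 't--,', 'c', '.']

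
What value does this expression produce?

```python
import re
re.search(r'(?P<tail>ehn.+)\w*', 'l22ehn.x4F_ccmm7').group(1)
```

The match spans [3:16] → 'ehn.x4F_ccmm7'.
Captured: group 1 = 'ehn.x4F_ccmm7'.

'ehn.x4F_ccmm7'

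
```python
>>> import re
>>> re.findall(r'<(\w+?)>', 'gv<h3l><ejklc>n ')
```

Walking the string: at [2:7] match '<h3l>', group 1 = 'h3l'; at [7:14] match '<ejklc>', group 1 = 'ejklc'.
Because there's exactly one group, `findall` drops the full match and keeps group 1 from each hit.

['h3l', 'ejklc']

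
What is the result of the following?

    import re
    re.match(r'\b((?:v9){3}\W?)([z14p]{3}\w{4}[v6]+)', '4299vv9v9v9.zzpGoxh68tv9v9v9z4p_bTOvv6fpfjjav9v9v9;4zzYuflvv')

None

Pattern: a word boundary (`\b`, zero-width); then the literal 'v9' repeated 3 times, then optionally a non-word character (captured); then exactly 3 of one of [z14p], then exactly 4 of a word character, then one or more of one of [v6] (captured).
`match` is anchored at position 0; if the pattern doesn't fit there, it returns None.
Here position 0 doesn't satisfy it, so the call returns None.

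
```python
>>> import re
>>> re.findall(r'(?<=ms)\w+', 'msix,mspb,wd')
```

Lookahead/lookbehind check context without consuming it, so the matched span excludes the asserted characters.
Scanning left to right: at [2:4] → 'ix'; at [7:9] → 'pb'.
`findall` yields the raw match text (2 of them) because the pattern has no groups.

['ix', 'pb']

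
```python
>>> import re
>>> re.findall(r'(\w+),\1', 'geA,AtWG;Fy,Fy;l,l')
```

['A', 'Fy', 'l']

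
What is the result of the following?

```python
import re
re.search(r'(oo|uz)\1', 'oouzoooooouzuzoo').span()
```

`\1` has to match the exact text group 1 already captured.
The match spans [4:8] → 'oooo'.

(4, 8)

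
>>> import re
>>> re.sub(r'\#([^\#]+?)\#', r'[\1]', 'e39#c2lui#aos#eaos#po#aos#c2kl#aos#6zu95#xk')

'e39[c2lui]aos[eaos]po[aos]c2kl[aos]6zu95#xk'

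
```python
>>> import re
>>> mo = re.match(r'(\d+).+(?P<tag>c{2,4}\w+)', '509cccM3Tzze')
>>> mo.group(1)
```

'509'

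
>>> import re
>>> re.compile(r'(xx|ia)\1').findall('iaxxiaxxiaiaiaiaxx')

A backreference is literal: `\1` must see the identical characters the first group matched.
Because there's exactly one group, `findall` drops the full match and keeps group 1 from each hit.

['ia', 'ia']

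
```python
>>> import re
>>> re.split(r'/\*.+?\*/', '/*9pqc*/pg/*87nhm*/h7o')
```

['', 'pg', 'h7o']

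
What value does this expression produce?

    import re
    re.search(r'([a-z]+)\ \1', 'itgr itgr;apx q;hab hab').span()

(0, 9)

A backreference is literal: `\1` must see the identical characters the first group matched.
Unlike `match`, `search` isn't anchored — it looks for the pattern anywhere in the string.
The match spans [0:9] → 'itgr itgr'.
Captured: group 1 = 'itgr'.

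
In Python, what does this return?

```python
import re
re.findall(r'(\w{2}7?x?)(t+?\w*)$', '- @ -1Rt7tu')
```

[('1R', 't7tu')]

Multiple groups make `findall` return tuples — one 2-tuple for the one match.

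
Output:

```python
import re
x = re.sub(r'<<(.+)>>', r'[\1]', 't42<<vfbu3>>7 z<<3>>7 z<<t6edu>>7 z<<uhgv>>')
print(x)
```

Matches: at [3:43] → '<<vfbu3>>7 z<<3>>7 z<<t6edu>>7 z<<uhgv>>'.
The replacement refers to a captured group, so each match is rewritten using its own captured text.

t42[vfbu3>>7 z<<3>>7 z<<t6edu>>7 z<<uhgv]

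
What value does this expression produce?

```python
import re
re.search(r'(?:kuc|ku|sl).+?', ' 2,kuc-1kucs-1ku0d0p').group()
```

'kuc-'

Alternation tries branches left to right and keeps the first one that lets the overall match succeed at that position.
The match spans [3:7] → 'kuc-'.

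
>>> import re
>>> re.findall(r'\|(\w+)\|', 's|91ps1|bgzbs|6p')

['91ps1']

Scanning left to right: at [1:8] match '|91ps1|', group 1 = '91ps1'.
Because there's exactly one group, `findall` drops the full match and keeps group 1 from the one hit.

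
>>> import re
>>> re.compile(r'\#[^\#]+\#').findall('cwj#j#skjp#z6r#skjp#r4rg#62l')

With no groups in the pattern, `findall` gives back each whole match — 3 here.

['#j#', '#z6r#', '#r4rg#']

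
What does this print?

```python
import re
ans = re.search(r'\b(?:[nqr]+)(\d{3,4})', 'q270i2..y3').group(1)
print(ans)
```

270

This matches a word boundary (`\b`, zero-width); then one or more of one of [nqr] (non-capturing group); then 3 to 4 of a digit (captured).
`search` walks the string left to right and returns the first match it finds.
The match spans [0:4] → 'q270'.
Captured: group 1 = '270'.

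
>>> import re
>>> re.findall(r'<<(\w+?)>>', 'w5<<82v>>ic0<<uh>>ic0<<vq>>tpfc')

['82v', 'uh', 'vq']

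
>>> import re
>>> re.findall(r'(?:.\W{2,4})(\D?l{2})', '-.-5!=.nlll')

Pattern: any character, then 2 to 4 of a non-word character (non-capturing group); then optionally a non-digit, then exactly 2 of a literal 'l' (captured).
Walking the string: at [3:10] match '5!=.nll', group 1 = 'nll'.
With a single group, `findall` returns only what that group captured — 1 item.

['nll']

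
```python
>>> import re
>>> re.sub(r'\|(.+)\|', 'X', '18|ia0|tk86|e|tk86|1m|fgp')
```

`sub` substitutes 'X' at each match site.

'18Xfgp'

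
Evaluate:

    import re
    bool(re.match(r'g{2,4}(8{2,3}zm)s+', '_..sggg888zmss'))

`match` is anchored at position 0; if the pattern doesn't fit there, it returns None.
Here the string doesn't start with a match, so the call returns None, and `bool(None)` is False.

False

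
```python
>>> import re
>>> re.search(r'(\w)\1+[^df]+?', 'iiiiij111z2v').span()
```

A backreference is literal: `\1` must see the identical characters the first group matched.
`search` walks the string left to right and returns the first match it finds.
The match spans [0:6] → 'iiiiij'.
Captured: group 1 = 'i'.

(0, 6)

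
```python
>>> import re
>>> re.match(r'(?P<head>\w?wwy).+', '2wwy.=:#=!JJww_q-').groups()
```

('2wwy',)

The pattern matches optionally a word character, then the literal 'wwy' (captured as 'head'); then one or more of any character.
`re.match` only tries the pattern at the start of the string.
The match spans [0:17] → '2wwy.=:#=!JJww_q-'.
Captured: group 1 = '2wwy'.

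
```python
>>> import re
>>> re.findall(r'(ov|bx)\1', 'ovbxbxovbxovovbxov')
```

A backreference is literal: `\1` must see the identical characters the first group matched.
Matches: at [2:6] match 'bxbx', group 1 = 'bx'; at [10:14] match 'ovov', group 1 = 'ov'.
Because there's exactly one group, `findall` drops the full match and keeps group 1 from each hit.

['bx', 'ov']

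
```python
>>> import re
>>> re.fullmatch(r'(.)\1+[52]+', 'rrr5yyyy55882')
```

A backreference is literal: `\1` must see the identical characters the first group matched.
For `fullmatch`, every character of the input must be accounted for by the pattern.
Here there's no way to consume every character, so the call returns None.

None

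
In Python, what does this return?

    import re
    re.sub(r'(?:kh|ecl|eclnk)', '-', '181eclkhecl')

`sub` substitutes '-' at each match site.

'181---'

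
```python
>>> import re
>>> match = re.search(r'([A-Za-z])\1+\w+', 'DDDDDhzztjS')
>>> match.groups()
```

('D',)

After group 1 captures some text, `\1` only succeeds where that same text appears again.
Unlike `match`, `search` isn't anchored — it looks for the pattern anywhere in the string.
The match spans [0:11] → 'DDDDDhzztjS'.
Captured: group 1 = 'D'.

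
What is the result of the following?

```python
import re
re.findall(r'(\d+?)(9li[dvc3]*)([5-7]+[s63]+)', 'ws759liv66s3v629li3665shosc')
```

Pattern: one or more of a digit (lazy) (captured); then the literal '9li', then zero or more of one of [dvc3] (captured); then one or more of a character in [5-7], then one or more of one of [s63] (captured).
Walking the string: at [2:12] match '759liv66s3', groups = ('75', '9liv', '66s3'); at [13:23] match '629li3665s', groups = ('62', '9li3', '665s').
With 3 capturing groups, `findall` returns a 3-tuple per match.

[('75', '9liv', '66s3'), ('62', '9li3', '665s')]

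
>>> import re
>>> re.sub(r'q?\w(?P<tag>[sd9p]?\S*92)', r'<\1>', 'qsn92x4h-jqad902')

'<n92>x4h-jqad902'

This matches optionally a literal 'q', then a word character; then optionally one of [sd9p], then zero or more of a non-whitespace character, then the literal '92' (captured as 'tag').
Each match is replaced using the text its own group 1 captured.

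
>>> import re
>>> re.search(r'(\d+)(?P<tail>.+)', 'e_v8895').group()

The match spans [3:7] → '8895'.

'8895'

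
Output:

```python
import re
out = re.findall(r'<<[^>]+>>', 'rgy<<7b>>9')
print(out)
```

`findall` yields the raw match text (1 of them) because the pattern has no groups.

['<<7b>>']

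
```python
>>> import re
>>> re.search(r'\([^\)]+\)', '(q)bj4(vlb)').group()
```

'(q)'

`re.search` scans for the first position where the pattern succeeds.
The match spans [0:3] → '(q)'.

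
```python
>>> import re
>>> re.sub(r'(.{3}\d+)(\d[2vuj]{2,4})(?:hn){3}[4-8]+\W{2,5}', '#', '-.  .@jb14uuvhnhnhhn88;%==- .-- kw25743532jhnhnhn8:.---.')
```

'-.  .@jb14uuvhnhnhhn88;%==- .--#.'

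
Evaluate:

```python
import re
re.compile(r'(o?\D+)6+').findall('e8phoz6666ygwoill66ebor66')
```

['phoz', 'ygwoill', 'ebor']

The pattern matches optionally the literal 'o', then one or more of a non-digit (captured); then one or more of a literal '6'.
Matches: at [2:10] match 'phoz6666', group 1 = 'phoz'; at [10:19] match 'ygwoill66', group 1 = 'ygwoill'; at [19:25] match 'ebor66', group 1 = 'ebor'.
`findall` collects group 1 from each match (3 total).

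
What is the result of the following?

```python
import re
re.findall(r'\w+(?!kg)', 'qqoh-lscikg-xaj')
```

['qqoh', 'lscikg', 'xaj']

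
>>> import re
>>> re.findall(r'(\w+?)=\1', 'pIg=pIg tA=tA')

['pIg', 'tA']

A backreference is literal: `\1` must see the identical characters the first group matched.
`findall` collects group 1 from each match (2 total).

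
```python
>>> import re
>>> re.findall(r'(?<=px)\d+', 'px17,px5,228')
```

['17', '5']

Because the assertion is zero-width, the text it checks is not consumed and won't appear in the result.
Matches: at [2:4] → '17'; at [7:8] → '5'.
With no groups in the pattern, `findall` gives back each whole match — 2 here.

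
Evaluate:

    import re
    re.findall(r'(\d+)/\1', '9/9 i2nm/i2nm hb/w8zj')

A backreference is literal: `\1` must see the identical characters the first group matched.
Matches: at [0:3] match '9/9', group 1 = '9'.
Because there's exactly one group, `findall` drops the full match and keeps group 1 from the one hit.

['9']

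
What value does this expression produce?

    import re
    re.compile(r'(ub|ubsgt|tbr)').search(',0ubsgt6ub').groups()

Branches in `(...|...)` are attempted left-to-right; the first branch that allows the whole pattern to succeed is taken.
Unlike `match`, `search` isn't anchored — it looks for the pattern anywhere in the string.
The match spans [2:4] → 'ub'.
Captured: group 1 = 'ub'.

('ub',)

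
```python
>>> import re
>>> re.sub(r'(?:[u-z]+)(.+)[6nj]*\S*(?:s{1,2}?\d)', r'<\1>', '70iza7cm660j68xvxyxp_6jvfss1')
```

'70i<a7cm660j68xvxyxp_6jvfs>'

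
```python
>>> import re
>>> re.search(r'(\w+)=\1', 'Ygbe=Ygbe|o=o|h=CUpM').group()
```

`\1` is not a pattern — it's the concrete string captured by group 1, re-applied verbatim.
`re.search` scans for the first position where the pattern succeeds.
The match spans [0:9] → 'Ygbe=Ygbe'.
Captured: group 1 = 'Ygbe'.

'Ygbe=Ygbe'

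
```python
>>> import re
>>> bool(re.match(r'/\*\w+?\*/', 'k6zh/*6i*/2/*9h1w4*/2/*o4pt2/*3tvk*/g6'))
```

False

`re.match` only tries the pattern at the start of the string.
Here the string doesn't start with a match, so the call returns None, and `bool(None)` is False.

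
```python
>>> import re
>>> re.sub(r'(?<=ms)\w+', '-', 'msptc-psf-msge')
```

The `(?=…)`/`(?<=…)` assertion just peeks at neighbouring text; it doesn't advance the match position.
Every occurrence is swapped for '-'.

'ms--psf-ms-'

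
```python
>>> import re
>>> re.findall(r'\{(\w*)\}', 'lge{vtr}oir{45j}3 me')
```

['vtr', '45j']

Because there's exactly one group, `findall` drops the full match and keeps group 1 from each hit.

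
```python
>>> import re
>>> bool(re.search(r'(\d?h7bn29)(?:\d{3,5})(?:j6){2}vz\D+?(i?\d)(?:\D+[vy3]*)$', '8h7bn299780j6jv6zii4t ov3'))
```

False

This matches optionally a digit, then the literal 'h7b', then the literal 'n29' (captured); then 3 to 5 of a digit (non-capturing group); then the literal 'j6' repeated 2 times, then the literal 'vz', then one or more of a non-digit (lazy); then optionally the literal 'i', then a digit (captured); then one or more of a non-digit, then zero or more of one of [vy3] (non-capturing group); then anchored at the end.
Unlike `match`, `search` isn't anchored — it looks for the pattern anywhere in the string.
Here the pattern never matches, so the call returns None, and `bool(None)` is False.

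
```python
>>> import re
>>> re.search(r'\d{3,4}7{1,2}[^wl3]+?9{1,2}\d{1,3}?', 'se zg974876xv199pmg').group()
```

'974876xv199'

The pattern matches 3 to 4 of a digit, then 1 to 2 of the literal '7', then one or more of any character except [wl3] (lazy); then 1 to 2 of a literal '9', then 1 to 3 of a digit (lazy).
`search` walks the string left to right and returns the first match it finds.
The match spans [5:16] → '974876xv199'.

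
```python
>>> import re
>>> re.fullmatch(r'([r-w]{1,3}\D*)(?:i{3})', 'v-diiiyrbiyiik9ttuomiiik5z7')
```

None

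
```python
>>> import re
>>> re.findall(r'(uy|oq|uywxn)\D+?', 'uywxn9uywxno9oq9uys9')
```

['uy', 'uy', 'uy']

Alternation tries branches left to right and keeps the first one that lets the overall match succeed at that position.
Because there's exactly one group, `findall` drops the full match and keeps group 1 from each hit.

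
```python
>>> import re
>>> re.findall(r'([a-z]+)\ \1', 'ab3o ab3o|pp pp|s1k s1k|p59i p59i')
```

The backreference `\1` re-matches whatever the first group consumed, character for character.
Scanning left to right: at [10:15] match 'pp pp', group 1 = 'pp'.
Because there's exactly one group, `findall` drops the full match and keeps group 1 from the one hit.

['pp']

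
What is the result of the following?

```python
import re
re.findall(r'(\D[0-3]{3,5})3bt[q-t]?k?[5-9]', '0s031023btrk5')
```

['s03102']

Pattern: a non-digit, then 3 to 5 of a character in [0-3] (captured); then the literal '3bt', then optionally a character in [q-t]; then optionally a literal 'k', then a character in [5-9].
`findall` collects group 1 from the one match (1 total).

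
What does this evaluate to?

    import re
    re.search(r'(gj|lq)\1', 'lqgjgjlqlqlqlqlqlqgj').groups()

('gj',)

A backreference is literal: `\1` must see the identical characters the first group matched.
`search` walks the string left to right and returns the first match it finds.
The match spans [2:6] → 'gjgj'.
Captured: group 1 = 'gj'.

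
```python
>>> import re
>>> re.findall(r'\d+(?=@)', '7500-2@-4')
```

['2']

The lookaround is zero-width — it requires the adjacent text to match without consuming it, so the asserted text isn't part of the match.
Since nothing is captured, `findall` lists the 1 matched substring directly.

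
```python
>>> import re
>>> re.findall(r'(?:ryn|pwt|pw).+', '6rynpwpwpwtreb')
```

['rynpwpwpwtreb']

With no groups in the pattern, `findall` gives back each whole match — 1 here.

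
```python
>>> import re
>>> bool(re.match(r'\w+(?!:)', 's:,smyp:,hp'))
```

The negative lookaround is zero-width — it rules out positions where the adjacent text would match, without consuming anything.
`re.match` only tries the pattern at the start of the string.
Here the pattern fails at index 0, so the call returns None, and `bool(None)` is False.

False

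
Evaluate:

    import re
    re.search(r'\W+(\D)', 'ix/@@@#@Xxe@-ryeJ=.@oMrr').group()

The match spans [2:9] → '/@@@#@X'.

'/@@@#@X'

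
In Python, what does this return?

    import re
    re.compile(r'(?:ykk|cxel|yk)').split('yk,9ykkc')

['', ',9', 'c']

Alternation isn't longest-match — the leftmost alternative that fits at this position is chosen.
`split` removes every match and returns the 3 fragments in between.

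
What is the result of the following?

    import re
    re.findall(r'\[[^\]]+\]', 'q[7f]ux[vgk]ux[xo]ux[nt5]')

['[7f]', '[vgk]', '[xo]', '[nt5]']

Scanning left to right: at [1:5] → '[7f]'; at [7:12] → '[vgk]'; at [14:18] → '[xo]'; at [20:25] → '[nt5]'.
Since nothing is captured, `findall` lists the 4 matched substrings directly.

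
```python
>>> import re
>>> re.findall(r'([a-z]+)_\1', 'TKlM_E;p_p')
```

After group 1 captures some text, `\1` only succeeds where that same text appears again.
Because there's exactly one group, `findall` drops the full match and keeps group 1 from the one hit.

['p']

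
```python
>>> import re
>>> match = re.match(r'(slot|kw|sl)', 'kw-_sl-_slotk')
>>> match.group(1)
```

'kw'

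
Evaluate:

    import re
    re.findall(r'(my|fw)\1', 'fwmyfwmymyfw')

['my']

After group 1 captures some text, `\1` only succeeds where that same text appears again.
Because there's exactly one group, `findall` drops the full match and keeps group 1 from the one hit.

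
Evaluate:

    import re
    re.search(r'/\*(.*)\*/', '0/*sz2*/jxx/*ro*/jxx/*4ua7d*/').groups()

('sz2*/jxx/*ro*/jxx/*4ua7d',)

`search` walks the string left to right and returns the first match it finds.
The match spans [1:29] → '/*sz2*/jxx/*ro*/jxx/*4ua7d*/'.
Captured: group 1 = 'sz2*/jxx/*ro*/jxx/*4ua7d'.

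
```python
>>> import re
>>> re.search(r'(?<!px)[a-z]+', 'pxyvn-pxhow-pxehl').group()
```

'pxyvn'

`(?!…)`/`(?<!…)` only lets a position through if the neighbouring text does NOT match; no characters are consumed.
The match spans [0:5] → 'pxyvn'.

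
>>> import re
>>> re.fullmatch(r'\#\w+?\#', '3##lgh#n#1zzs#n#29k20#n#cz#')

None

For `fullmatch`, every character of the input must be accounted for by the pattern.
Here the string isn't matched end-to-end, so the call returns None.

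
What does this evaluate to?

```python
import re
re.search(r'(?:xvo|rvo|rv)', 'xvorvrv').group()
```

'xvo'

`search` walks the string left to right and returns the first match it finds.
The match spans [0:3] → 'xvo'.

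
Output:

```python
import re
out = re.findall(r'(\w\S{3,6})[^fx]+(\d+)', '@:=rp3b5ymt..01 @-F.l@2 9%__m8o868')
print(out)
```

[('rp3b5ym', '8')]

`findall` packs the 2 group values into a tuple for every match.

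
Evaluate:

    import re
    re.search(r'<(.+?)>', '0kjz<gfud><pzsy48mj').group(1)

'gfud'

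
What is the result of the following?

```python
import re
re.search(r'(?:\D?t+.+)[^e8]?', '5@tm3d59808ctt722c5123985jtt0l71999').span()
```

(1, 35)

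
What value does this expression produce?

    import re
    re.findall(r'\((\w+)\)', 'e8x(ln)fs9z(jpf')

['ln']

Scanning left to right: at [3:7] match '(ln)', group 1 = 'ln'.
One capturing group, so `findall` returns just the captured substring from the one match — 1 in all.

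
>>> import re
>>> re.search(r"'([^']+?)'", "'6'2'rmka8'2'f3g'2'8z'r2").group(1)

'6'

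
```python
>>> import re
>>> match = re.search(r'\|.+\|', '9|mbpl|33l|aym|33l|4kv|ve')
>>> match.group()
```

'|mbpl|33l|aym|33l|4kv|'

`search` walks the string left to right and returns the first match it finds.
The match spans [1:23] → '|mbpl|33l|aym|33l|4kv|'.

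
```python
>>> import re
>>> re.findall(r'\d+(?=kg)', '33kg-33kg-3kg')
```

['33', '33', '3']

The `(?=…)`/`(?<=…)` assertion just peeks at neighbouring text; it doesn't advance the match position.
Since nothing is captured, `findall` lists the 3 matched substrings directly.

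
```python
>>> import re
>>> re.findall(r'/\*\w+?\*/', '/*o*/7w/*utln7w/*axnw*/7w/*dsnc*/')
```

`findall` yields the raw match text (3 of them) because the pattern has no groups.

['/*o*/', '/*axnw*/', '/*dsnc*/']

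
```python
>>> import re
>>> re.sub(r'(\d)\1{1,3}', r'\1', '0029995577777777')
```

A backreference is literal: `\1` must see the identical characters the first group matched.
`\1` in the replacement pulls in group 1's text for each match.

'029577'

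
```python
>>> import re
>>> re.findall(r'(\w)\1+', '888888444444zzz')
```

['8', '4', 'z']

`\1` has to match the exact text group 1 already captured.
Scanning left to right: at [0:6] match '888888', group 1 = '8'; at [6:12] match '444444', group 1 = '4'; at [12:15] match 'zzz', group 1 = 'z'.
Because there's exactly one group, `findall` drops the full match and keeps group 1 from each hit.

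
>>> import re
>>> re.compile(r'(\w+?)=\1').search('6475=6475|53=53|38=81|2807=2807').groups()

('6475',)

The match spans [0:9] → '6475=6475'.
Captured: group 1 = '6475'.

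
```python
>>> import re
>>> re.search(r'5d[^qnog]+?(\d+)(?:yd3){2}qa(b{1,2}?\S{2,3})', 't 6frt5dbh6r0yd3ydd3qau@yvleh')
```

Pattern: the literal '5d', then one or more of any character except [qnog] (lazy); then one or more of a digit (captured); then the literal 'yd3' repeated 2 times, then the literal 'qa'; then 1 to 2 of the literal 'b' (lazy), then 2 to 3 of a non-whitespace character (captured).
Here no position works, so the call returns None.

None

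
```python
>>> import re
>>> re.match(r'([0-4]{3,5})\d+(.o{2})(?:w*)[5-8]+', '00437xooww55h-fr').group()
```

This matches 3 to 5 of a character in [0-4] (captured); then one or more of a digit; then any character, then exactly 2 of the literal 'o' (captured); then zero or more of a literal 'w' (non-capturing group); then one or more of a character in [5-8].
With `match`, the pattern is implicitly anchored at the beginning.
The match spans [0:12] → '00437xooww55'.
Captured: group 1 = '0043', group 2 = 'xoo'.

'00437xooww55'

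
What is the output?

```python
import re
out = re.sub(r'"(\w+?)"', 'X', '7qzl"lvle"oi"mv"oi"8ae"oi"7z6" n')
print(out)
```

Every occurrence is swapped for 'X'.

7qzlXoiXoiXoiX n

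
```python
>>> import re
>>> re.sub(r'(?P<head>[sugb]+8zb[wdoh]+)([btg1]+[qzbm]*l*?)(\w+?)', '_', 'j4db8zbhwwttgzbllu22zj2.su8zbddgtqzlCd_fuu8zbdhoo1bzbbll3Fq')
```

This matches one or more of one of [sugb], then the literal '8zb', then one or more of one of [wdoh] (captured as 'head'); then one or more of one of [btg1], then zero or more of one of [qzbm], then zero or more of the literal 'l' (lazy) (captured); then one or more of a word character (lazy) (captured).
With the lazy modifier that quantifier settles for the fewest repetitions that let the rest of the pattern succeed (the atoms after it are unaffected and can still be greedy).
Matches: at [3:16] → 'b8zbhwwttgzbl'; at [24:36] → 'su8zbddgtqzl'; at [40:55] → 'uu8zbdhoo1bzbbl'.
Every occurrence is swapped for '_'.

'j4d_lu22zj2._Cd_f_l3Fq'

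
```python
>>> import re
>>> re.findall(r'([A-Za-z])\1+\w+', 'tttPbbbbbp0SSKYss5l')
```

['t']

After group 1 captures some text, `\1` only succeeds where that same text appears again.
Matches: at [0:19] match 'tttPbbbbbp0SSKYss5l', group 1 = 't'.
Because there's exactly one group, `findall` drops the full match and keeps group 1 from the one hit.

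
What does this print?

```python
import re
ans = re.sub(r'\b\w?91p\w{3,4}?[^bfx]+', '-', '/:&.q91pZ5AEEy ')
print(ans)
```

/:&.-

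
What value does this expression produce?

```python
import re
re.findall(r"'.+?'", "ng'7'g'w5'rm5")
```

["'7'", "'w5'"]

A `+?`/`*?`/`{m,n}?` starts at its minimum and grows only as far as needed for what follows to match.
Walking the string: at [2:5] → "'7'"; at [6:10] → "'w5'".
No capturing groups, so `findall` returns the 2 full match strings.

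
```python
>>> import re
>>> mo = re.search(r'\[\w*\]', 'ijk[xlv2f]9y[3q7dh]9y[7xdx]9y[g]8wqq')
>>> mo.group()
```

`re.search` scans for the first position where the pattern succeeds.
The match spans [3:10] → '[xlv2f]'.

'[xlv2f]'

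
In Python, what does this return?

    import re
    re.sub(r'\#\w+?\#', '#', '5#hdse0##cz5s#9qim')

'5##9qim'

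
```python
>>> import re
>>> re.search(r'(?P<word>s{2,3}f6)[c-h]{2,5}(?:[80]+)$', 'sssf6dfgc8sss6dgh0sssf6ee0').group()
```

The pattern matches 2 to 3 of a literal 's', then the literal 'f6' (captured as 'word'); then 2 to 5 of a character in [c-h]; then one or more of one of [80] (non-capturing group); then anchored at the end.
The match spans [18:26] → 'sssf6ee0'.

'sssf6ee0'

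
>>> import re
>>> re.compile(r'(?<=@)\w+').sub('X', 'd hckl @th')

'd hckl @X'

The positive lookaround only admits positions where the adjacent text matches; those characters stay outside the span.
Matches: at [8:10] → 'th'.
Every occurrence is swapped for 'X'.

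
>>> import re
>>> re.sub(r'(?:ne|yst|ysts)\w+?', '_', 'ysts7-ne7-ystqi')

'_7-_-_i'

The regex engine tests alternatives in the order written; an earlier branch that matches wins even if a later one would match more.
Matches: at [0:4] → 'ysts'; at [6:9] → 'ne7'; at [10:14] → 'ystq'.
`sub` substitutes '_' at each match site.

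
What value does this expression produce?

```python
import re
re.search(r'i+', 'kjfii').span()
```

The match spans [3:5] → 'ii'.

(3, 5)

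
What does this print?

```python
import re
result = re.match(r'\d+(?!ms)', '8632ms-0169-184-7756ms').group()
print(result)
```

863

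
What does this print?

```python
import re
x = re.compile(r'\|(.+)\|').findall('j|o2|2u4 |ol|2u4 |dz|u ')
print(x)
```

['o2|2u4 |ol|2u4 |dz']

One capturing group, so `findall` returns just the captured substring from the one match — 1 in all.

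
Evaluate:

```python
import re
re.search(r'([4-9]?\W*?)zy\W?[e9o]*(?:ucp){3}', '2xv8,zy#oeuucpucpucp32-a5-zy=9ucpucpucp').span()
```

(24, 39)

The pattern matches optionally a character in [4-9], then zero or more of a non-word character (lazy) (captured); then the literal 'zy', then optionally a non-word character; then zero or more of one of [e9o], then the literal 'ucp' repeated 3 times.
The match spans [24:39] → '5-zy=9ucpucpucp'.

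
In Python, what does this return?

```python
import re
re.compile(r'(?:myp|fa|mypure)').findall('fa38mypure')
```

Branches in `(...|...)` are attempted left-to-right; the first branch that allows the whole pattern to succeed is taken.
No capturing groups, so `findall` returns the 2 full match strings.

['fa', 'myp']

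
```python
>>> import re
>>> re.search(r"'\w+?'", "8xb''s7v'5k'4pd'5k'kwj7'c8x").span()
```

(4, 9)

`re.search` scans for the first position where the pattern succeeds.
The match spans [4:9] → "'s7v'".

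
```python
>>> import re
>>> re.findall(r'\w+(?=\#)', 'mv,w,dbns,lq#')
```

['lq']

The positive lookaround only admits positions where the adjacent text matches; those characters stay outside the span.
Walking the string: at [10:12] → 'lq'.
`findall` yields the raw match text (1 of them) because the pattern has no groups.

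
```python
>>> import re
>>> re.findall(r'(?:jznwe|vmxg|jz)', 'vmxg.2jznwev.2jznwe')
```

['vmxg', 'jznwe', 'jznwe']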